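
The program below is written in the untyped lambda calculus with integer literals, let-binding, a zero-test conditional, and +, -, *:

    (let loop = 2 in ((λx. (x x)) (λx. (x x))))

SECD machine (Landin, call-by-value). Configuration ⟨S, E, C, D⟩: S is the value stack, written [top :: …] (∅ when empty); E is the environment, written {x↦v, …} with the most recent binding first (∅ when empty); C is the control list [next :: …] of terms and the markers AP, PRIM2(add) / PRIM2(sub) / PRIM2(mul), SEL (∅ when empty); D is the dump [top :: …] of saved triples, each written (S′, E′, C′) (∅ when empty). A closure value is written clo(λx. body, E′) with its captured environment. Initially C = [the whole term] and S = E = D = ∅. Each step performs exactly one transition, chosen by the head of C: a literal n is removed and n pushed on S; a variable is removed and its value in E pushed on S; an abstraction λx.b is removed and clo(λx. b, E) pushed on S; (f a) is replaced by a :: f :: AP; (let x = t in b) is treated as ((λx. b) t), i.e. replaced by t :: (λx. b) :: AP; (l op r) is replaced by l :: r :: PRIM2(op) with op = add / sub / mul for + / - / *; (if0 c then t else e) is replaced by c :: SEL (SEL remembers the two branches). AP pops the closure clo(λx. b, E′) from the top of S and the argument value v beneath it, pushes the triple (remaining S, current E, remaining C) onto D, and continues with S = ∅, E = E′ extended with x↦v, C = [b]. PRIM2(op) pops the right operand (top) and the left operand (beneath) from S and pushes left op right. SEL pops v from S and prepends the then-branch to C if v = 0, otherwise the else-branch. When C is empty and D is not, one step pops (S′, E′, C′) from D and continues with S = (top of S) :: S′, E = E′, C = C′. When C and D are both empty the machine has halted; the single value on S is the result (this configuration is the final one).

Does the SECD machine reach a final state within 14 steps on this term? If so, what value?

Answer: DIVERGES (no final state within 14 steps)

Machine steps:
t=0: <S=∅, E=∅, C=[(let loop = 2 in ((λx. (x x)) (λx. (x x))))], D=∅>
t=1: <S=∅, E=∅, C=[2 :: (λloop. ((λx. (x x)) (λx. (x x)))) :: AP], D=∅>
t=2: <S=[2], E=∅, C=[(λloop. ((λx. (x x)) (λx. (x x)))) :: AP], D=∅>
t=3: <S=[clo(λloop. ((λx. (x x)) (λx. (x x))), ∅) :: 2], E=∅, C=[AP], D=∅>
t=4: <S=∅, E={loop↦2}, C=[((λx. (x x)) (λx. (x x)))], D=[(∅, ∅, ∅)]>
t=5: <S=∅, E={loop↦2}, C=[(λx. (x x)) :: (λx. (x x)) :: AP], D=[(∅, ∅, ∅)]>
t=6: <S=[clo(λx. (x x), {loop↦2})], E={loop↦2}, C=[(λx. (x x)) :: AP], D=[(∅, ∅, ∅)]>
t=7: <S=[clo(λx. (x x), {loop↦2}) :: clo(λx. (x x), {loop↦2})], E={loop↦2}, C=[AP], D=[(∅, ∅, ∅)]>
t=8: <S=∅, E={x↦clo(λx. (x x), {loop↦2}), loop↦2}, C=[(x x)], D=[(∅, {loop↦2}, ∅) :: (∅, ∅, ∅)]>
t=9: <S=∅, E={x↦clo(λx. (x x), {loop↦2}), loop↦2}, C=[x :: x :: AP], D=[(∅, {loop↦2}, ∅) :: (∅, ∅, ∅)]>
t=10: <S=[clo(λx. (x x), {loop↦2})], E={x↦clo(λx. (x x), {loop↦2}), loop↦2}, C=[x :: AP], D=[(∅, {loop↦2}, ∅) :: (∅, ∅, ∅)]>
t=11: <S=[clo(λx. (x x), {loop↦2}) :: clo(λx. (x x), {loop↦2})], E={x↦clo(λx. (x x), {loop↦2}), loop↦2}, C=[AP], D=[(∅, {loop↦2}, ∅) :: (∅, ∅, ∅)]>
t=12: <S=∅, E={x↦clo(λx. (x x), {loop↦2}), loop↦2}, C=[(x x)], D=[(∅, {x↦clo(λx. (x x), {loop↦2}), loop↦2}, ∅) :: (∅, {loop↦2}, ∅) :: (∅, ∅, ∅)]>
t=13: <S=∅, E={x↦clo(λx. (x x), {loop↦2}), loop↦2}, C=[x :: x :: AP], D=[(∅, {x↦clo(λx. (x x), {loop↦2}), loop↦2}, ∅) :: (∅, {loop↦2}, ∅) :: (∅, ∅, ∅)]>
t=14: <S=[clo(λx. (x x), {loop↦2})], E={x↦clo(λx. (x x), {loop↦2}), loop↦2}, C=[x :: AP], D=[(∅, {x↦clo(λx. (x x), {loop↦2}), loop↦2}, ∅) :: (∅, {loop↦2}, ∅) :: (∅, ∅, ∅)]>
→ 14 transitions taken and the configuration is still not final: no result within 14 steps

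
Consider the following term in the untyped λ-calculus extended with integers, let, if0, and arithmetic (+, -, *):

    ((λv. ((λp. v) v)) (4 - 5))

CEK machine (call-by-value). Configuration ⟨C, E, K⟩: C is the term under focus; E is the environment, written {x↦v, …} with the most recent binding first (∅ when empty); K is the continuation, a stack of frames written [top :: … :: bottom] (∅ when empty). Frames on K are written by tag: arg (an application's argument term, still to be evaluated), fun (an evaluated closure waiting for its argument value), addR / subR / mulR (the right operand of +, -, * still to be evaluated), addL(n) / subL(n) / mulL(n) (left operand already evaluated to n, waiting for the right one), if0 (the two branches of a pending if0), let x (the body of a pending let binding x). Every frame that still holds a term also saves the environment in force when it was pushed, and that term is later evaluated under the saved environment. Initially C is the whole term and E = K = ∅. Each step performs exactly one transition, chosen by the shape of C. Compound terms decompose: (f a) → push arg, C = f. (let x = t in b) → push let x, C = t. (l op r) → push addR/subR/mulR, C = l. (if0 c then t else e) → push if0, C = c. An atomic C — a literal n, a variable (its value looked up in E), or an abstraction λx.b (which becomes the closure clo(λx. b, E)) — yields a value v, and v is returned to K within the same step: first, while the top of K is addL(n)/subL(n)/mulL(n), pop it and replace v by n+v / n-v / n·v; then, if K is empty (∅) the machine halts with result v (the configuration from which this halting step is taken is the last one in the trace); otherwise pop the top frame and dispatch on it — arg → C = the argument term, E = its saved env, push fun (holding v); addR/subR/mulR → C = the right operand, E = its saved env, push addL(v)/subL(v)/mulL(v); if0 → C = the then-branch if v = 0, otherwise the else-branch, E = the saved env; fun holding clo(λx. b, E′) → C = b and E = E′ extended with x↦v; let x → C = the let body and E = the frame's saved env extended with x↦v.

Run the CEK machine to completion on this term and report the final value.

step 0: ⟨C=((λv. ((λp. v) v)) (4 - 5)); E=∅; K=∅⟩
step 1: ⟨C=(λv. ((λp. v) v)); E=∅; K=[arg]⟩
step 2: ⟨C=(4 - 5); E=∅; K=[fun]⟩
step 3: ⟨C=4; E=∅; K=[subR :: fun]⟩
step 4: ⟨C=5; E=∅; K=[subL(4) :: fun]⟩
step 5: ⟨C=((λp. v) v); E={v↦-1}; K=∅⟩
step 6: ⟨C=(λp. v); E={v↦-1}; K=[arg]⟩
step 7: ⟨C=v; E={v↦-1}; K=[fun]⟩
step 8: ⟨C=v; E={p↦-1, v↦-1}; K=∅⟩
→ final value -1

Answer: -1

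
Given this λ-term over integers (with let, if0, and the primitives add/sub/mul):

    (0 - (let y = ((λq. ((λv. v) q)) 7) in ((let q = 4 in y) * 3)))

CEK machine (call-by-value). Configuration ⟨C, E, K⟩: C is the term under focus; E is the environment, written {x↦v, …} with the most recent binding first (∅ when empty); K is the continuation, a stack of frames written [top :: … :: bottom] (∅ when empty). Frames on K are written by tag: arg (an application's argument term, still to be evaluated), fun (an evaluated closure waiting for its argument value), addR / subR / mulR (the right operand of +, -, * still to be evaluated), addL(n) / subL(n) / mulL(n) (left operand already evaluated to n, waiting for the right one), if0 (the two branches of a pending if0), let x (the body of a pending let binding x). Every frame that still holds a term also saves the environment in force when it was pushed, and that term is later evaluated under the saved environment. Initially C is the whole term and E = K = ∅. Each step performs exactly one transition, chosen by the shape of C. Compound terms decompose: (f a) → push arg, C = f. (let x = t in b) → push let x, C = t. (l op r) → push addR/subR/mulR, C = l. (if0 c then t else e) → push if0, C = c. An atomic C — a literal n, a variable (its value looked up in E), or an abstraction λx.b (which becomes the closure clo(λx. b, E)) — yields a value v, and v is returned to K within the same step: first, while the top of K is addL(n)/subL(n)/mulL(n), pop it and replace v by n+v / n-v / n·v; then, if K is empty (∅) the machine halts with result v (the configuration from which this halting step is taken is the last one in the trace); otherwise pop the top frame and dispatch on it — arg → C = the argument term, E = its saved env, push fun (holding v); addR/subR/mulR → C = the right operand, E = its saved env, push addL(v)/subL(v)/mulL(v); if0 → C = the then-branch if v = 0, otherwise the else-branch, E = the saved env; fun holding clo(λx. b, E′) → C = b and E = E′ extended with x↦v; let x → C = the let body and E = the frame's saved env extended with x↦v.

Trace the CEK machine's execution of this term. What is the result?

step 0: [C=(0 - (let y = ((λq. ((λv. v) q)) 7) in ((let q = 4 in y) * 3))) | E=∅ | K=∅]
step 1: [C=0 | E=∅ | K=[subR]]
step 2: [C=(let y = ((λq. ((λv. v) q)) 7) in ((let q = 4 in y) * 3)) | E=∅ | K=[subL(0)]]
step 3: [C=((λq. ((λv. v) q)) 7) | E=∅ | K=[let y :: subL(0)]]
step 4: [C=(λq. ((λv. v) q)) | E=∅ | K=[arg :: let y :: subL(0)]]
step 5: [C=7 | E=∅ | K=[fun :: let y :: subL(0)]]
step 6: [C=((λv. v) q) | E={q↦7} | K=[let y :: subL(0)]]
step 7: [C=(λv. v) | E={q↦7} | K=[arg :: let y :: subL(0)]]
step 8: [C=q | E={q↦7} | K=[fun :: let y :: subL(0)]]
step 9: [C=v | E={v↦7, q↦7} | K=[let y :: subL(0)]]
step 10: [C=((let q = 4 in y) * 3) | E={y↦7} | K=[subL(0)]]
step 11: [C=(let q = 4 in y) | E={y↦7} | K=[mulR :: subL(0)]]
step 12: [C=4 | E={y↦7} | K=[let q :: mulR :: subL(0)]]
step 13: [C=y | E={q↦4, y↦7} | K=[mulR :: subL(0)]]
step 14: [C=3 | E={y↦7} | K=[mulL(7) :: subL(0)]]
→ final value -21

Answer: -21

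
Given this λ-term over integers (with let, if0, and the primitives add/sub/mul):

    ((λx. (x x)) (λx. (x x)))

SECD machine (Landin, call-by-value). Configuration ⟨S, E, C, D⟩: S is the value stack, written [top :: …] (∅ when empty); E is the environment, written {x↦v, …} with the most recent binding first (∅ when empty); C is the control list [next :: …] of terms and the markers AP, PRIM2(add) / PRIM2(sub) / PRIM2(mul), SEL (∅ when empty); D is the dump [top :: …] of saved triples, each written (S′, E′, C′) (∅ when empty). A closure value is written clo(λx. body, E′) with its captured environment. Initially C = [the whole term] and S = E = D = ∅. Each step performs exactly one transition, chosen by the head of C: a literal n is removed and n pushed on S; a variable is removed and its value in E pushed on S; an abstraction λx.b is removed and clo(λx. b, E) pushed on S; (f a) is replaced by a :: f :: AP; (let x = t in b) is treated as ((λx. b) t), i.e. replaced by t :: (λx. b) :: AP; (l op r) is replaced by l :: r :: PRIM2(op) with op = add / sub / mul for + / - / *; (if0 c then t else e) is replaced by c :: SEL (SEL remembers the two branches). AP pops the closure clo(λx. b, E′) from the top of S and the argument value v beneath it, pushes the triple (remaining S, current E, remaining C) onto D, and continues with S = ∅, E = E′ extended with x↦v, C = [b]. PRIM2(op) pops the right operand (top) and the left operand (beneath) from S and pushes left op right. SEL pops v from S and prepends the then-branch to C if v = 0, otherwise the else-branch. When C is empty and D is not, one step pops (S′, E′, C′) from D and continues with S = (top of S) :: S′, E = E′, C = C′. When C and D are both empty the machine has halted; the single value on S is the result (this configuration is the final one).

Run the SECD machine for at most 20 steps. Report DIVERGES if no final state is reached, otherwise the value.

Answer: DIVERGES (no final state within 20 steps)

Execution trace:
step 0: [S=∅ | E=∅ | C=[((λx. (x x)) (λx. (x x)))] | D=∅]
step 1: [S=∅ | E=∅ | C=[(λx. (x x)) :: (λx. (x x)) :: AP] | D=∅]
step 2: [S=[clo(λx. (x x), ∅)] | E=∅ | C=[(λx. (x x)) :: AP] | D=∅]
step 3: [S=[clo(λx. (x x), ∅) :: clo(λx. (x x), ∅)] | E=∅ | C=[AP] | D=∅]
step 4: [S=∅ | E={x↦clo(λx. (x x), ∅)} | C=[(x x)] | D=[(∅, ∅, ∅)]]
step 5: [S=∅ | E={x↦clo(λx. (x x), ∅)} | C=[x :: x :: AP] | D=[(∅, ∅, ∅)]]
step 6: [S=[clo(λx. (x x), ∅)] | E={x↦clo(λx. (x x), ∅)} | C=[x :: AP] | D=[(∅, ∅, ∅)]]
step 7: [S=[clo(λx. (x x), ∅) :: clo(λx. (x x), ∅)] | E={x↦clo(λx. (x x), ∅)} | C=[AP] | D=[(∅, ∅, ∅)]]
step 8: [S=∅ | E={x↦clo(λx. (x x), ∅)} | C=[(x x)] | D=[(∅, {x↦clo(λx. (x x), ∅)}, ∅) :: (∅, ∅, ∅)]]
step 9: [S=∅ | E={x↦clo(λx. (x x), ∅)} | C=[x :: x :: AP] | D=[(∅, {x↦clo(λx. (x x), ∅)}, ∅) :: (∅, ∅, ∅)]]
step 10: [S=[clo(λx. (x x), ∅)] | E={x↦clo(λx. (x x), ∅)} | C=[x :: AP] | D=[(∅, {x↦clo(λx. (x x), ∅)}, ∅) :: (∅, ∅, ∅)]]
step 11: [S=[clo(λx. (x x), ∅) :: clo(λx. (x x), ∅)] | E={x↦clo(λx. (x x), ∅)} | C=[AP] | D=[(∅, {x↦clo(λx. (x x), ∅)}, ∅) :: (∅, ∅, ∅)]]
step 12: [S=∅ | E={x↦clo(λx. (x x), ∅)} | C=[(x x)] | D=[(∅, {x↦clo(λx. (x x), ∅)}, ∅) :: (∅, {x↦clo(λx. (x x), ∅)}, ∅) :: (∅, ∅, ∅)]]
step 13: [S=∅ | E={x↦clo(λx. (x x), ∅)} | C=[x :: x :: AP] | D=[(∅, {x↦clo(λx. (x x), ∅)}, ∅) :: (∅, {x↦clo(λx. (x x), ∅)}, ∅) :: (∅, ∅, ∅)]]
step 14: [S=[clo(λx. (x x), ∅)] | E={x↦clo(λx. (x x), ∅)} | C=[x :: AP] | D=[(∅, {x↦clo(λx. (x x), ∅)}, ∅) :: (∅, {x↦clo(λx. (x x), ∅)}, ∅) :: (∅, ∅, ∅)]]
step 15: [S=[clo(λx. (x x), ∅) :: clo(λx. (x x), ∅)] | E={x↦clo(λx. (x x), ∅)} | C=[AP] | D=[(∅, {x↦clo(λx. (x x), ∅)}, ∅) :: (∅, {x↦clo(λx. (x x), ∅)}, ∅) :: (∅, ∅, ∅)]]
step 16: [S=∅ | E={x↦clo(λx. (x x), ∅)} | C=[(x x)] | D=[(∅, {x↦clo(λx. (x x), ∅)}, ∅) :: (∅, {x↦clo(λx. (x x), ∅)}, ∅) :: (∅, {x↦clo(λx. (x x), ∅)}, ∅) :: (∅, ∅, ∅)]]
step 17: [S=∅ | E={x↦clo(λx. (x x), ∅)} | C=[x :: x :: AP] | D=[(∅, {x↦clo(λx. (x x), ∅)}, ∅) :: (∅, {x↦clo(λx. (x x), ∅)}, ∅) :: (∅, {x↦clo(λx. (x x), ∅)}, ∅) :: (∅, ∅, ∅)]]
step 18: [S=[clo(λx. (x x), ∅)] | E={x↦clo(λx. (x x), ∅)} | C=[x :: AP] | D=[(∅, {x↦clo(λx. (x x), ∅)}, ∅) :: (∅, {x↦clo(λx. (x x), ∅)}, ∅) :: (∅, {x↦clo(λx. (x x), ∅)}, ∅) :: (∅, ∅, ∅)]]
step 19: [S=[clo(λx. (x x), ∅) :: clo(λx. (x x), ∅)] | E={x↦clo(λx. (x x), ∅)} | C=[AP] | D=[(∅, {x↦clo(λx. (x x), ∅)}, ∅) :: (∅, {x↦clo(λx. (x x), ∅)}, ∅) :: (∅, {x↦clo(λx. (x x), ∅)}, ∅) :: (∅, ∅, ∅)]]
step 20: [S=∅ | E={x↦clo(λx. (x x), ∅)} | C=[(x x)] | D=[(∅, {x↦clo(λx. (x x), ∅)}, ∅) :: (∅, {x↦clo(λx. (x x), ∅)}, ∅) :: (∅, {x↦clo(λx. (x x), ∅)}, ∅) :: (∅, {x↦clo(λx. (x x), ∅)}, ∅) :: (∅, ∅, ∅)]]
→ 20 transitions taken and the configuration is still not final: no result within 20 steps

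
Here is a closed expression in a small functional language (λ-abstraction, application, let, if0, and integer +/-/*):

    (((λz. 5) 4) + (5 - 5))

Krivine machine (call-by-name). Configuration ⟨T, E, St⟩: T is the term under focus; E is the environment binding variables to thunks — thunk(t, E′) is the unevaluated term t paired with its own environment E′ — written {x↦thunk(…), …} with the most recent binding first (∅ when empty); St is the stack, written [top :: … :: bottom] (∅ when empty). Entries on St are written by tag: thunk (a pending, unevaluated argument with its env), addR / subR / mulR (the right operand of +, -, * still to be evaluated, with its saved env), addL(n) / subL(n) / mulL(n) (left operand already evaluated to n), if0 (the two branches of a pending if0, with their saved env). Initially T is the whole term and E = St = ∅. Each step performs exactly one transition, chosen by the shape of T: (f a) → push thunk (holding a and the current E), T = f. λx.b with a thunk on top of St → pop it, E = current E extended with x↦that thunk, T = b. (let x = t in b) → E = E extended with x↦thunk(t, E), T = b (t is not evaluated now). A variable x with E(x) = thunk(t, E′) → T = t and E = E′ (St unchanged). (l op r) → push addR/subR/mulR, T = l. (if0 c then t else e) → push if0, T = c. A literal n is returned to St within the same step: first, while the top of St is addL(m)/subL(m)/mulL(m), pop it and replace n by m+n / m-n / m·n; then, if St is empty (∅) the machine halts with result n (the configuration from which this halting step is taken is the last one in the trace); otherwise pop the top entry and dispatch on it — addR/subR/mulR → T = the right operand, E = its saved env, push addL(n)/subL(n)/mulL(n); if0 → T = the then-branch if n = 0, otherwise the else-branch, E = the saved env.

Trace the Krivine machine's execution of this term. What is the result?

0. [T=(((λz. 5) 4) + (5 - 5)) | E=∅ | St=∅]
1. [T=((λz. 5) 4) | E=∅ | St=[addR]]
2. [T=(λz. 5) | E=∅ | St=[thunk :: addR]]
3. [T=5 | E={z↦thunk(4, ∅)} | St=[addR]]
4. [T=(5 - 5) | E=∅ | St=[addL(5)]]
5. [T=5 | E=∅ | St=[subR :: addL(5)]]
6. [T=5 | E=∅ | St=[subL(5) :: addL(5)]]
→ final value 5

Answer: 5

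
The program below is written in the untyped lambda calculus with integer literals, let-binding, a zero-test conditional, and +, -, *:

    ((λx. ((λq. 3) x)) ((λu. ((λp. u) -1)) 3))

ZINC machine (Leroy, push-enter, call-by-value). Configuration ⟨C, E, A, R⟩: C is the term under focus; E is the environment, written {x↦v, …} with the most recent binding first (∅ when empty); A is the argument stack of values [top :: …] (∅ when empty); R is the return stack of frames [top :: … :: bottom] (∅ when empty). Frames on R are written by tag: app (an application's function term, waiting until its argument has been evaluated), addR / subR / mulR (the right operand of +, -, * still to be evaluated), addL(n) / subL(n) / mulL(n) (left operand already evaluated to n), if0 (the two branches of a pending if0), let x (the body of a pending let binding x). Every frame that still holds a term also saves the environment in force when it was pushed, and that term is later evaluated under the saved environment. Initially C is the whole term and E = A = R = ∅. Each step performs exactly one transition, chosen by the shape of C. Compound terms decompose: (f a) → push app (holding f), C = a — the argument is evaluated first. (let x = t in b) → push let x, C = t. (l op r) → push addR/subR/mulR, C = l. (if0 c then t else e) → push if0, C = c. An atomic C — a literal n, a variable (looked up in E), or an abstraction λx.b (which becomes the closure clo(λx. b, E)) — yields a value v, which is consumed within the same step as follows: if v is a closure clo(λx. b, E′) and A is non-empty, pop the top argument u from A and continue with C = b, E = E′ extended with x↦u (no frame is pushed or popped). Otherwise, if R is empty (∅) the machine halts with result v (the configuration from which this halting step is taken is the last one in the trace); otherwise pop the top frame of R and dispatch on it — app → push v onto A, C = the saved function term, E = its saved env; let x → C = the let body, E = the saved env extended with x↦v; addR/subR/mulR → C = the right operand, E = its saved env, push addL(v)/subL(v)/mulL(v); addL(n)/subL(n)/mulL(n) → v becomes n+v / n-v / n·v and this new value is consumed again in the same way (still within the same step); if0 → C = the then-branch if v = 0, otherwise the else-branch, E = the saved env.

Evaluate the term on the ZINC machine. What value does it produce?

step 0: <C=((λx. ((λq. 3) x)) ((λu. ((λp. u) -1)) 3)), E=∅, A=∅, R=∅>
step 1: <C=((λu. ((λp. u) -1)) 3), E=∅, A=∅, R=[app]>
step 2: <C=3, E=∅, A=∅, R=[app :: app]>
step 3: <C=(λu. ((λp. u) -1)), E=∅, A=[3], R=[app]>
step 4: <C=((λp. u) -1), E={u↦3}, A=∅, R=[app]>
step 5: <C=-1, E={u↦3}, A=∅, R=[app :: app]>
step 6: <C=(λp. u), E={u↦3}, A=[-1], R=[app]>
step 7: <C=u, E={p↦-1, u↦3}, A=∅, R=[app]>
step 8: <C=(λx. ((λq. 3) x)), E=∅, A=[3], R=∅>
step 9: <C=((λq. 3) x), E={x↦3}, A=∅, R=∅>
step 10: <C=x, E={x↦3}, A=∅, R=[app]>
step 11: <C=(λq. 3), E={x↦3}, A=[3], R=∅>
step 12: <C=3, E={q↦3, x↦3}, A=∅, R=∅>
→ final value 3

Answer: 3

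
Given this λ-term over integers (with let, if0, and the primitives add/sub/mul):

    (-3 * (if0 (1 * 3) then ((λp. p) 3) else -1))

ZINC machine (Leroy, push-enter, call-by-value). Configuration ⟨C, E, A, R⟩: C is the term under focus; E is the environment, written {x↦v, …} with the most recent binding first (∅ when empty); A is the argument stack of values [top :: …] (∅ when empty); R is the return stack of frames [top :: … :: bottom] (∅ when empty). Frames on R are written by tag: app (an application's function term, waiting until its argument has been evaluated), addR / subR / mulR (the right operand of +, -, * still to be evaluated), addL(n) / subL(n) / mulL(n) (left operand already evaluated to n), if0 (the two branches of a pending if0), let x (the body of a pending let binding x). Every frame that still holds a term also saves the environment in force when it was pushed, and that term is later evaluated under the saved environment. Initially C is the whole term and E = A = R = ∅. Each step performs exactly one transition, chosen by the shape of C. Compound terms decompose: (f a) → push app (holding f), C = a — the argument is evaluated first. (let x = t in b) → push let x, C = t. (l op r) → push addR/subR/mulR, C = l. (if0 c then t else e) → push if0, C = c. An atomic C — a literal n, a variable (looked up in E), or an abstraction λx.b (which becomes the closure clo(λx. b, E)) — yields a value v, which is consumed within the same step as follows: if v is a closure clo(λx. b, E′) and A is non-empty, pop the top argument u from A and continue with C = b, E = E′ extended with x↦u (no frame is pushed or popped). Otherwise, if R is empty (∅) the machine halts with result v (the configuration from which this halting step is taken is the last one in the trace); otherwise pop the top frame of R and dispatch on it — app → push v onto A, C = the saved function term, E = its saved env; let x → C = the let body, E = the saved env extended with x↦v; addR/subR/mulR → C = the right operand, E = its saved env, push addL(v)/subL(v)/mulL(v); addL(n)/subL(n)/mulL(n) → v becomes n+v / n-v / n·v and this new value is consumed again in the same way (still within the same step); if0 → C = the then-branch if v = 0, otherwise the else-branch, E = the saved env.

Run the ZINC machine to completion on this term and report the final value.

Answer: 3

Derivation:
[0] <C=(-3 * (if0 (1 * 3) then ((λp. p) 3) else -1)), E=∅, A=∅, R=∅>
[1] <C=-3, E=∅, A=∅, R=[mulR]>
[2] <C=(if0 (1 * 3) then ((λp. p) 3) else -1), E=∅, A=∅, R=[mulL(-3)]>
[3] <C=(1 * 3), E=∅, A=∅, R=[if0 :: mulL(-3)]>
[4] <C=1, E=∅, A=∅, R=[mulR :: if0 :: mulL(-3)]>
[5] <C=3, E=∅, A=∅, R=[mulL(1) :: if0 :: mulL(-3)]>
[6] <C=-1, E=∅, A=∅, R=[mulL(-3)]>
→ final value 3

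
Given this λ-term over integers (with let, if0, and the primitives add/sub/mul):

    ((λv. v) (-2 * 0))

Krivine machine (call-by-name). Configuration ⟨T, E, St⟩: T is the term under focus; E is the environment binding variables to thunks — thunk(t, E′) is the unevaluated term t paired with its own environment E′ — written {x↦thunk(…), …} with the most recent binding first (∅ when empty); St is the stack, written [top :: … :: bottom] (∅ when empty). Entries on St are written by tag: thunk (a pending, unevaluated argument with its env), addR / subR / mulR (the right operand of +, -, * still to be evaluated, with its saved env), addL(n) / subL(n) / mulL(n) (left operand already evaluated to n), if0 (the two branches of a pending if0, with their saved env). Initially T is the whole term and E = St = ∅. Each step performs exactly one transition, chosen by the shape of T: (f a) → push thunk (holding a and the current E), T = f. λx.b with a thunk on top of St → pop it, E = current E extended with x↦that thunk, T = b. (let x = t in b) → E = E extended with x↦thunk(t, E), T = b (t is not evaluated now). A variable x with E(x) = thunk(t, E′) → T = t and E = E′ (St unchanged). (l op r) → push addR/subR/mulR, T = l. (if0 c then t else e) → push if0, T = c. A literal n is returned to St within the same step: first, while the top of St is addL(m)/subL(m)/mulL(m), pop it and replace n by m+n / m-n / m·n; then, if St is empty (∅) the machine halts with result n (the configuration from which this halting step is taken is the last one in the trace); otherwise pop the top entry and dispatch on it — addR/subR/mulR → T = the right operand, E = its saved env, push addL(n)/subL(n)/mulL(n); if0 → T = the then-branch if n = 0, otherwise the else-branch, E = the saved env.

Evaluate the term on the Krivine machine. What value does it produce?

[0] [T=((λv. v) (-2 * 0)) | E=∅ | St=∅]
[1] [T=(λv. v) | E=∅ | St=[thunk]]
[2] [T=v | E={v↦thunk((-2 * 0), ∅)} | St=∅]
[3] [T=(-2 * 0) | E=∅ | St=∅]
[4] [T=-2 | E=∅ | St=[mulR]]
[5] [T=0 | E=∅ | St=[mulL(-2)]]
→ final value 0

Answer: 0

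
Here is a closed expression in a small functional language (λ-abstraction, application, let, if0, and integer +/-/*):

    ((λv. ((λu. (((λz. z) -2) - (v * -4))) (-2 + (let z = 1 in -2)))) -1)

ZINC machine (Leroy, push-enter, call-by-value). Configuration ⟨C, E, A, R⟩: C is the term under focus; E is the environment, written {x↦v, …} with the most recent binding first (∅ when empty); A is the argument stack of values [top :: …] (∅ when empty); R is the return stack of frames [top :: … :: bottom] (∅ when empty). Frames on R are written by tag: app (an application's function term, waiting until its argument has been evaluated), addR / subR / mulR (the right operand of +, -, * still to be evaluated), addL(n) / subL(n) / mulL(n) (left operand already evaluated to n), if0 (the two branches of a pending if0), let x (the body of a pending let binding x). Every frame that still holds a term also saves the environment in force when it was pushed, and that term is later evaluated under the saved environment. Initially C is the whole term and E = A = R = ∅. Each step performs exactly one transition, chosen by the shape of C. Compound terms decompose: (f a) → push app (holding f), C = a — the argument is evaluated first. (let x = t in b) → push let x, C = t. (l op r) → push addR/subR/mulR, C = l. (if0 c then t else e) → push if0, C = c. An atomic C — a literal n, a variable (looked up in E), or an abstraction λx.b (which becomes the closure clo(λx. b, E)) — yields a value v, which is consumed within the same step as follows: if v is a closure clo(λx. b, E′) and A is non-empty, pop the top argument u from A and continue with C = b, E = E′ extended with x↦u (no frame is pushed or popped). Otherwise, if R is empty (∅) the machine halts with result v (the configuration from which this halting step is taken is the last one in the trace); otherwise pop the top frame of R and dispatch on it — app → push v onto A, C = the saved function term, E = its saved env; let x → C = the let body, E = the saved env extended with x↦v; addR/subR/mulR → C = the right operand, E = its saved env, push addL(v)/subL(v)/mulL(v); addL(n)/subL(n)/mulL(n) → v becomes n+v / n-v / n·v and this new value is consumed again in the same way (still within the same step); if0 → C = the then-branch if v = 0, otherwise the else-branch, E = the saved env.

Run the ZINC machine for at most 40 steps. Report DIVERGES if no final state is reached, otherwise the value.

Answer: -6

Execution trace:
t=0: <C=((λv. ((λu. (((λz. z) -2) - (v * -4))) (-2 + (let z = 1 in -2)))) -1), E=∅, A=∅, R=∅>
t=1: <C=-1, E=∅, A=∅, R=[app]>
t=2: <C=(λv. ((λu. (((λz. z) -2) - (v * -4))) (-2 + (let z = 1 in -2)))), E=∅, A=[-1], R=∅>
t=3: <C=((λu. (((λz. z) -2) - (v * -4))) (-2 + (let z = 1 in -2))), E={v↦-1}, A=∅, R=∅>
t=4: <C=(-2 + (let z = 1 in -2)), E={v↦-1}, A=∅, R=[app]>
t=5: <C=-2, E={v↦-1}, A=∅, R=[addR :: app]>
t=6: <C=(let z = 1 in -2), E={v↦-1}, A=∅, R=[addL(-2) :: app]>
t=7: <C=1, E={v↦-1}, A=∅, R=[let z :: addL(-2) :: app]>
t=8: <C=-2, E={z↦1, v↦-1}, A=∅, R=[addL(-2) :: app]>
t=9: <C=(λu. (((λz. z) -2) - (v * -4))), E={v↦-1}, A=[-4], R=∅>
t=10: <C=(((λz. z) -2) - (v * -4)), E={u↦-4, v↦-1}, A=∅, R=∅>
t=11: <C=((λz. z) -2), E={u↦-4, v↦-1}, A=∅, R=[subR]>
t=12: <C=-2, E={u↦-4, v↦-1}, A=∅, R=[app :: subR]>
t=13: <C=(λz. z), E={u↦-4, v↦-1}, A=[-2], R=[subR]>
t=14: <C=z, E={z↦-2, u↦-4, v↦-1}, A=∅, R=[subR]>
t=15: <C=(v * -4), E={u↦-4, v↦-1}, A=∅, R=[subL(-2)]>
t=16: <C=v, E={u↦-4, v↦-1}, A=∅, R=[mulR :: subL(-2)]>
t=17: <C=-4, E={u↦-4, v↦-1}, A=∅, R=[mulL(-1) :: subL(-2)]>
→ final value -6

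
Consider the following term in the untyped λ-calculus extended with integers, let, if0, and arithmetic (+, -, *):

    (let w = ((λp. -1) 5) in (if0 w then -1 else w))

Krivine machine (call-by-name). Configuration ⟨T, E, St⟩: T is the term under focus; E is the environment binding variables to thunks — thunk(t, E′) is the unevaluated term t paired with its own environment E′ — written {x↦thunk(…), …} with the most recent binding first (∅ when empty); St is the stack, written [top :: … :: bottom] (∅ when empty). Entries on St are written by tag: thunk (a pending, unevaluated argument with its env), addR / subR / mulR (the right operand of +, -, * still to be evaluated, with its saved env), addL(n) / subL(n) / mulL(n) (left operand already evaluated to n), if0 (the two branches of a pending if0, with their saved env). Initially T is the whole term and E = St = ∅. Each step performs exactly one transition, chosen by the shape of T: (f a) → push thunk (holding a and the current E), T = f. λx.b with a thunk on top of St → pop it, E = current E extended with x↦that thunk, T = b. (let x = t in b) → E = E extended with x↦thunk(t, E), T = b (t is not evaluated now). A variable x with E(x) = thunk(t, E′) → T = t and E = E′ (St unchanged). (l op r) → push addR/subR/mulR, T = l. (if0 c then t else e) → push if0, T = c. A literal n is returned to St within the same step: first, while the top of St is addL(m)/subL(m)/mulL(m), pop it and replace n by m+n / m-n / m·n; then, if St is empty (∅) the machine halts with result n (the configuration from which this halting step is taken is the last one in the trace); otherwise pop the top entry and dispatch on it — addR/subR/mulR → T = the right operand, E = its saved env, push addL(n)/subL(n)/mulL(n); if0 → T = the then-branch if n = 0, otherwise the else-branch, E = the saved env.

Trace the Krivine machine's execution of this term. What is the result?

0. ⟨T=(let w = ((λp. -1) 5) in (if0 w then -1 else w)); E=∅; St=∅⟩
1. ⟨T=(if0 w then -1 else w); E={w↦thunk(((λp. -1) 5), ∅)}; St=∅⟩
2. ⟨T=w; E={w↦thunk(((λp. -1) 5), ∅)}; St=[if0]⟩
3. ⟨T=((λp. -1) 5); E=∅; St=[if0]⟩
4. ⟨T=(λp. -1); E=∅; St=[thunk :: if0]⟩
5. ⟨T=-1; E={p↦thunk(5, ∅)}; St=[if0]⟩
6. ⟨T=w; E={w↦thunk(((λp. -1) 5), ∅)}; St=∅⟩
7. ⟨T=((λp. -1) 5); E=∅; St=∅⟩
8. ⟨T=(λp. -1); E=∅; St=[thunk]⟩
9. ⟨T=-1; E={p↦thunk(5, ∅)}; St=∅⟩
→ final value -1

Answer: -1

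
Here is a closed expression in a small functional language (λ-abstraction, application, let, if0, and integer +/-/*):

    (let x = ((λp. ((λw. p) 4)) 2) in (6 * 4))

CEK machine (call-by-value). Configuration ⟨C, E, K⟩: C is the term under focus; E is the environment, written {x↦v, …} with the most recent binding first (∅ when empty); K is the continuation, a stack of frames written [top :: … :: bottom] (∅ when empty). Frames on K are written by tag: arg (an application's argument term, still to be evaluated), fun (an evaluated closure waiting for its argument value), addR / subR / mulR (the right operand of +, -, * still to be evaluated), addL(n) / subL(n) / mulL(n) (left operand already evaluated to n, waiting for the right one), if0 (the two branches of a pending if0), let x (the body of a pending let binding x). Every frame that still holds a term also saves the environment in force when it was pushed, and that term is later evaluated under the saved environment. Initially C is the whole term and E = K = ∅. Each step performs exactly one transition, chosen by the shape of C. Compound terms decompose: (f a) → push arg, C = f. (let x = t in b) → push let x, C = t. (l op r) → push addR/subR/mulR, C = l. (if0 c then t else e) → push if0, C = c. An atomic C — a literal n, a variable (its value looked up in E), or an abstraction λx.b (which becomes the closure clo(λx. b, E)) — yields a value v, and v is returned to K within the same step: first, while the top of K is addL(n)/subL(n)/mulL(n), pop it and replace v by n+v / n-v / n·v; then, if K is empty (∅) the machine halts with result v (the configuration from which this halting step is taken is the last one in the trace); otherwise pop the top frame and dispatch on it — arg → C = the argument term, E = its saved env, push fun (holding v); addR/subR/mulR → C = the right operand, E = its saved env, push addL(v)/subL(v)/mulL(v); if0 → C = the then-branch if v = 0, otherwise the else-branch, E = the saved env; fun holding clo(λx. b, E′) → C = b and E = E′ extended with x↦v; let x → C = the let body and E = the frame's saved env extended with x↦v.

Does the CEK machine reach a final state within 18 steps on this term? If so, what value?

t=0: <C=(let x = ((λp. ((λw. p) 4)) 2) in (6 * 4)), E=∅, K=∅>
t=1: <C=((λp. ((λw. p) 4)) 2), E=∅, K=[let x]>
t=2: <C=(λp. ((λw. p) 4)), E=∅, K=[arg :: let x]>
t=3: <C=2, E=∅, K=[fun :: let x]>
t=4: <C=((λw. p) 4), E={p↦2}, K=[let x]>
t=5: <C=(λw. p), E={p↦2}, K=[arg :: let x]>
t=6: <C=4, E={p↦2}, K=[fun :: let x]>
t=7: <C=p, E={w↦4, p↦2}, K=[let x]>
t=8: <C=(6 * 4), E={x↦2}, K=∅>
t=9: <C=6, E={x↦2}, K=[mulR]>
t=10: <C=4, E={x↦2}, K=[mulL(6)]>
→ final value 24

Answer: 24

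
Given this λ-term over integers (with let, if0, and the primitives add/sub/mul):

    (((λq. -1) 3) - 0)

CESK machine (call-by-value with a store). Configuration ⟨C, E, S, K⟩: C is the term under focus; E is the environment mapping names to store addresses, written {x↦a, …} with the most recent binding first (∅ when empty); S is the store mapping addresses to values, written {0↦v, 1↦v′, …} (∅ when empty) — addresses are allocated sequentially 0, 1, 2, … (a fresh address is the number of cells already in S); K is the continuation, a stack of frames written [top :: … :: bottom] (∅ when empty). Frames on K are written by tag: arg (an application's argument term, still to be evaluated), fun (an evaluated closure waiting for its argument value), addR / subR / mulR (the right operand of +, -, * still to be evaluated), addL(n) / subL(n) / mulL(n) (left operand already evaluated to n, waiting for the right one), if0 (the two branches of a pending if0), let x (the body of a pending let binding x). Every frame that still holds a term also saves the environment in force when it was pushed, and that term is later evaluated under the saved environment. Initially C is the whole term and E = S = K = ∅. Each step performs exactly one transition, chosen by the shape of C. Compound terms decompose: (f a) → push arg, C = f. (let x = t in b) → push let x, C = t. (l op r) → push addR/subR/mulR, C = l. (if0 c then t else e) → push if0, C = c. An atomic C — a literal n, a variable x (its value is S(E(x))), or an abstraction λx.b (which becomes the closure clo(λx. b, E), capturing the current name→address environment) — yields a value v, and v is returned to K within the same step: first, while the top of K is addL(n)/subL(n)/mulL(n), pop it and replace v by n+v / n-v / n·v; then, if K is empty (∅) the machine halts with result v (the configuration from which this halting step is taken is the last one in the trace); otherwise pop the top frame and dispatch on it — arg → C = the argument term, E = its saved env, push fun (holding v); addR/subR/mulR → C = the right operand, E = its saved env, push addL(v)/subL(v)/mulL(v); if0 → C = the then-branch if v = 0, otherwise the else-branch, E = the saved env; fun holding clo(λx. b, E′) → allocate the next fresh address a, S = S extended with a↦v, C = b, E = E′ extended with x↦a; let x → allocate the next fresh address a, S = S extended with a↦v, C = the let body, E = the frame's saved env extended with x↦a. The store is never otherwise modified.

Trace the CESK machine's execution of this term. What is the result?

[0] <C=(((λq. -1) 3) - 0), E=∅, S=∅, K=∅>
[1] <C=((λq. -1) 3), E=∅, S=∅, K=[subR]>
[2] <C=(λq. -1), E=∅, S=∅, K=[arg :: subR]>
[3] <C=3, E=∅, S=∅, K=[fun :: subR]>
[4] <C=-1, E={q↦0}, S={0↦3}, K=[subR]>
[5] <C=0, E=∅, S={0↦3}, K=[subL(-1)]>
→ final value -1

Answer: -1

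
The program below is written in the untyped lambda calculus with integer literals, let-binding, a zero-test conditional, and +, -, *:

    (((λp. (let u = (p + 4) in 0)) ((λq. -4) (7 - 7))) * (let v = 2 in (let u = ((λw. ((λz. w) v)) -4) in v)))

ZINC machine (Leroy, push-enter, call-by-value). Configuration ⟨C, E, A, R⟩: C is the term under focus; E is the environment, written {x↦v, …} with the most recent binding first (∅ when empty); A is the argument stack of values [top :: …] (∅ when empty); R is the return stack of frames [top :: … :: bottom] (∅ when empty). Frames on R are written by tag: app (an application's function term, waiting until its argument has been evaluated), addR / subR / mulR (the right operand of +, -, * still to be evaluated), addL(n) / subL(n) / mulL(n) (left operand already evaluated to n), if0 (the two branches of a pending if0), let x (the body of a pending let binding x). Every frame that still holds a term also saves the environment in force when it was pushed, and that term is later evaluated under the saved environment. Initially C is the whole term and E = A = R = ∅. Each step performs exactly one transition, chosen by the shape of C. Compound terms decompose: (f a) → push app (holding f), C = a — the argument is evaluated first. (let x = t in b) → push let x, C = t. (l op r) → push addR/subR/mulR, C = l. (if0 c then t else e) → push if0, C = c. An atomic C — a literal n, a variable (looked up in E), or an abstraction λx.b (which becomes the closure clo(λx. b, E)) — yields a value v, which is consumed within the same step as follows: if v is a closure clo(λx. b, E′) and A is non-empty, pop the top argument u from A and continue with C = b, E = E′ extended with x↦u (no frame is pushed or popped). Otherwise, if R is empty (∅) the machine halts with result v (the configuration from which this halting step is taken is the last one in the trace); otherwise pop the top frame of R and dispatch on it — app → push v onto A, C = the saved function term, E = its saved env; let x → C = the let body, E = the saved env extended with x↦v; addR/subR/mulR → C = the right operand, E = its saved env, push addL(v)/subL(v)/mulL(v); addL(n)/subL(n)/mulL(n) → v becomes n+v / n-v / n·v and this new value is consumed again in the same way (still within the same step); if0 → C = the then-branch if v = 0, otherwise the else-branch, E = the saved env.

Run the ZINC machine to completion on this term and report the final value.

t=0: ⟨C=(((λp. (let u = (p + 4) in 0)) ((λq. -4) (7 - 7))) * (let v = 2 in (let u = ((λw. ((λz. w) v)) -4) in v))); E=∅; A=∅; R=∅⟩
t=1: ⟨C=((λp. (let u = (p + 4) in 0)) ((λq. -4) (7 - 7))); E=∅; A=∅; R=[mulR]⟩
t=2: ⟨C=((λq. -4) (7 - 7)); E=∅; A=∅; R=[app :: mulR]⟩
t=3: ⟨C=(7 - 7); E=∅; A=∅; R=[app :: app :: mulR]⟩
t=4: ⟨C=7; E=∅; A=∅; R=[subR :: app :: app :: mulR]⟩
t=5: ⟨C=7; E=∅; A=∅; R=[subL(7) :: app :: app :: mulR]⟩
t=6: ⟨C=(λq. -4); E=∅; A=[0]; R=[app :: mulR]⟩
t=7: ⟨C=-4; E={q↦0}; A=∅; R=[app :: mulR]⟩
t=8: ⟨C=(λp. (let u = (p + 4) in 0)); E=∅; A=[-4]; R=[mulR]⟩
t=9: ⟨C=(let u = (p + 4) in 0); E={p↦-4}; A=∅; R=[mulR]⟩
t=10: ⟨C=(p + 4); E={p↦-4}; A=∅; R=[let u :: mulR]⟩
t=11: ⟨C=p; E={p↦-4}; A=∅; R=[addR :: let u :: mulR]⟩
t=12: ⟨C=4; E={p↦-4}; A=∅; R=[addL(-4) :: let u :: mulR]⟩
t=13: ⟨C=0; E={u↦0, p↦-4}; A=∅; R=[mulR]⟩
t=14: ⟨C=(let v = 2 in (let u = ((λw. ((λz. w) v)) -4) in v)); E=∅; A=∅; R=[mulL(0)]⟩
t=15: ⟨C=2; E=∅; A=∅; R=[let v :: mulL(0)]⟩
t=16: ⟨C=(let u = ((λw. ((λz. w) v)) -4) in v); E={v↦2}; A=∅; R=[mulL(0)]⟩
t=17: ⟨C=((λw. ((λz. w) v)) -4); E={v↦2}; A=∅; R=[let u :: mulL(0)]⟩
t=18: ⟨C=-4; E={v↦2}; A=∅; R=[app :: let u :: mulL(0)]⟩
t=19: ⟨C=(λw. ((λz. w) v)); E={v↦2}; A=[-4]; R=[let u :: mulL(0)]⟩
t=20: ⟨C=((λz. w) v); E={w↦-4, v↦2}; A=∅; R=[let u :: mulL(0)]⟩
t=21: ⟨C=v; E={w↦-4, v↦2}; A=∅; R=[app :: let u :: mulL(0)]⟩
t=22: ⟨C=(λz. w); E={w↦-4, v↦2}; A=[2]; R=[let u :: mulL(0)]⟩
t=23: ⟨C=w; E={z↦2, w↦-4, v↦2}; A=∅; R=[let u :: mulL(0)]⟩
t=24: ⟨C=v; E={u↦-4, v↦2}; A=∅; R=[mulL(0)]⟩
→ final value 0

Answer: 0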